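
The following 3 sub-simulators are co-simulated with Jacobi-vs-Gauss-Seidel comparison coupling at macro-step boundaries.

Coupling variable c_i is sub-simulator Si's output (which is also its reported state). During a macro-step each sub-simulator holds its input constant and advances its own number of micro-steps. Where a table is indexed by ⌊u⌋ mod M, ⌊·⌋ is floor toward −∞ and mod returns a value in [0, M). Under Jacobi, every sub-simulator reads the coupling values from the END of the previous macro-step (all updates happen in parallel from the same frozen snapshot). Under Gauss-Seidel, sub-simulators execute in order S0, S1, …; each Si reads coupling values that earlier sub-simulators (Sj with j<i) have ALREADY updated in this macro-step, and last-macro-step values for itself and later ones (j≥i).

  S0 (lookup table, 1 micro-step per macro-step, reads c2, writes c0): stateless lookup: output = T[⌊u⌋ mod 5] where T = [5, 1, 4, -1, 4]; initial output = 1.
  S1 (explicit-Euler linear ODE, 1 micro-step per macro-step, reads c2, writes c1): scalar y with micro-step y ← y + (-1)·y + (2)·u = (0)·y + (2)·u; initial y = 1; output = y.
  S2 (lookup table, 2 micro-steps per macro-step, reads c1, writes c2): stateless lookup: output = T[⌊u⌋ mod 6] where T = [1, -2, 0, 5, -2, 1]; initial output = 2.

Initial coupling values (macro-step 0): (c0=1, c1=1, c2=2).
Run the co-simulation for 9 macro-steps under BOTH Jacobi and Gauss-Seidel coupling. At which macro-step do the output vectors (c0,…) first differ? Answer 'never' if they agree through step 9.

first divergence at macro-step: 2

[Jacobi] macro 1: S0 reads c2=2 → after 1×micro: 4; S1 reads c2=2 → after 1×micro: 4; S2 reads c1=1 → after 2×micro: -2 ⇒ (c0=4, c1=4, c2=-2)
[Jacobi] macro 2: S0 reads c2=-2 → after 1×micro: -1; S1 reads c2=-2 → after 1×micro: -4; S2 reads c1=4 → after 2×micro: -2 ⇒ (c0=-1, c1=-4, c2=-2)
[Jacobi] macro 3: S0 reads c2=-2 → after 1×micro: -1; S1 reads c2=-2 → after 1×micro: -4; S2 reads c1=-4 → after 2×micro: 0 ⇒ (c0=-1, c1=-4, c2=0)
[Jacobi] macro 4: S0 reads c2=0 → after 1×micro: 5; S1 reads c2=0 → after 1×micro: 0; S2 reads c1=-4 → after 2×micro: 0 ⇒ (c0=5, c1=0, c2=0)
[Jacobi] macro 5: S0 reads c2=0 → after 1×micro: 5; S1 reads c2=0 → after 1×micro: 0; S2 reads c1=0 → after 2×micro: 1 ⇒ (c0=5, c1=0, c2=1)
[Jacobi] macro 6: S0 reads c2=1 → after 1×micro: 1; S1 reads c2=1 → after 1×micro: 2; S2 reads c1=0 → after 2×micro: 1 ⇒ (c0=1, c1=2, c2=1)
[Jacobi] macro 7: S0 reads c2=1 → after 1×micro: 1; S1 reads c2=1 → after 1×micro: 2; S2 reads c1=2 → after 2×micro: 0 ⇒ (c0=1, c1=2, c2=0)
[Jacobi] macro 8: S0 reads c2=0 → after 1×micro: 5; S1 reads c2=0 → after 1×micro: 0; S2 reads c1=2 → after 2×micro: 0 ⇒ (c0=5, c1=0, c2=0)
[Jacobi] macro 9: S0 reads c2=0 → after 1×micro: 5; S1 reads c2=0 → after 1×micro: 0; S2 reads c1=0 → after 2×micro: 1 ⇒ (c0=5, c1=0, c2=1)
[Gauss-Seidel] macro 1: S0 reads c2=2 → after 1×micro: 4; S1 reads c2=2 → after 1×micro: 4; S2 reads c1=4 → after 2×micro: -2 ⇒ (c0=4, c1=4, c2=-2)
[Gauss-Seidel] macro 2: S0 reads c2=-2 → after 1×micro: -1; S1 reads c2=-2 → after 1×micro: -4; S2 reads c1=-4 → after 2×micro: 0 ⇒ (c0=-1, c1=-4, c2=0)
[Gauss-Seidel] macro 3: S0 reads c2=0 → after 1×micro: 5; S1 reads c2=0 → after 1×micro: 0; S2 reads c1=0 → after 2×micro: 1 ⇒ (c0=5, c1=0, c2=1)
[Gauss-Seidel] macro 4: S0 reads c2=1 → after 1×micro: 1; S1 reads c2=1 → after 1×micro: 2; S2 reads c1=2 → after 2×micro: 0 ⇒ (c0=1, c1=2, c2=0)
[Gauss-Seidel] macro 5: S0 reads c2=0 → after 1×micro: 5; S1 reads c2=0 → after 1×micro: 0; S2 reads c1=0 → after 2×micro: 1 ⇒ (c0=5, c1=0, c2=1)
[Gauss-Seidel] macro 6: S0 reads c2=1 → after 1×micro: 1; S1 reads c2=1 → after 1×micro: 2; S2 reads c1=2 → after 2×micro: 0 ⇒ (c0=1, c1=2, c2=0)
[Gauss-Seidel] macro 7: S0 reads c2=0 → after 1×micro: 5; S1 reads c2=0 → after 1×micro: 0; S2 reads c1=0 → after 2×micro: 1 ⇒ (c0=5, c1=0, c2=1)
[Gauss-Seidel] macro 8: S0 reads c2=1 → after 1×micro: 1; S1 reads c2=1 → after 1×micro: 2; S2 reads c1=2 → after 2×micro: 0 ⇒ (c0=1, c1=2, c2=0)
[Gauss-Seidel] macro 9: S0 reads c2=0 → after 1×micro: 5; S1 reads c2=0 → after 1×micro: 0; S2 reads c1=0 → after 2×micro: 1 ⇒ (c0=5, c1=0, c2=1)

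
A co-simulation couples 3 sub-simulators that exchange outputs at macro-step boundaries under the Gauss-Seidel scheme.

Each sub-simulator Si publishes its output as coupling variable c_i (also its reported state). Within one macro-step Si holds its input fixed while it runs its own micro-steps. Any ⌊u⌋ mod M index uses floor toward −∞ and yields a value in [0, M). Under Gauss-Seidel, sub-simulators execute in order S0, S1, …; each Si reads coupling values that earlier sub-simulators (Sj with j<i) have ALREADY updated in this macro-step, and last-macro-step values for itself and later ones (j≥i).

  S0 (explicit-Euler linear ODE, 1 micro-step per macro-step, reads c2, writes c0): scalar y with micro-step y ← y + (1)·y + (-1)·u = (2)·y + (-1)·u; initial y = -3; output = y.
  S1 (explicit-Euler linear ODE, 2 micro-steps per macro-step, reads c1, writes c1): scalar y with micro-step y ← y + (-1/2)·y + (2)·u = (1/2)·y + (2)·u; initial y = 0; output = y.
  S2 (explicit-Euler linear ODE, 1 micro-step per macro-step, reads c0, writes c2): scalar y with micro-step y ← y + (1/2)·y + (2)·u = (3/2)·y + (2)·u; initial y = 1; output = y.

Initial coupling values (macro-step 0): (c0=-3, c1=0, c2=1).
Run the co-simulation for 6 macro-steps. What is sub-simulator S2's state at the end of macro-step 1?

macro 1: S0 reads c2=1 → after 1×micro: -7; S1 reads c1=0 → after 2×micro: 0; S2 reads c0=-7 → after 1×micro: -25/2 ⇒ (c0=-7, c1=0, c2=-25/2)
macro 2: S0 reads c2=-25/2 → after 1×micro: -3/2; S1 reads c1=0 → after 2×micro: 0; S2 reads c0=-3/2 → after 1×micro: -87/4 ⇒ (c0=-3/2, c1=0, c2=-87/4)
macro 3: S0 reads c2=-87/4 → after 1×micro: 75/4; S1 reads c1=0 → after 2×micro: 0; S2 reads c0=75/4 → after 1×micro: 39/8 ⇒ (c0=75/4, c1=0, c2=39/8)
macro 4: S0 reads c2=39/8 → after 1×micro: 261/8; S1 reads c1=0 → after 2×micro: 0; S2 reads c0=261/8 → after 1×micro: 1161/16 ⇒ (c0=261/8, c1=0, c2=1161/16)
macro 5: S0 reads c2=1161/16 → after 1×micro: -117/16; S1 reads c1=0 → after 2×micro: 0; S2 reads c0=-117/16 → after 1×micro: 3015/32 ⇒ (c0=-117/16, c1=0, c2=3015/32)
macro 6: S0 reads c2=3015/32 → after 1×micro: -3483/32; S1 reads c1=0 → after 2×micro: 0; S2 reads c0=-3483/32 → after 1×micro: -4887/64 ⇒ (c0=-3483/32, c1=0, c2=-4887/64)

S2 state at macro-step 1 = -25/2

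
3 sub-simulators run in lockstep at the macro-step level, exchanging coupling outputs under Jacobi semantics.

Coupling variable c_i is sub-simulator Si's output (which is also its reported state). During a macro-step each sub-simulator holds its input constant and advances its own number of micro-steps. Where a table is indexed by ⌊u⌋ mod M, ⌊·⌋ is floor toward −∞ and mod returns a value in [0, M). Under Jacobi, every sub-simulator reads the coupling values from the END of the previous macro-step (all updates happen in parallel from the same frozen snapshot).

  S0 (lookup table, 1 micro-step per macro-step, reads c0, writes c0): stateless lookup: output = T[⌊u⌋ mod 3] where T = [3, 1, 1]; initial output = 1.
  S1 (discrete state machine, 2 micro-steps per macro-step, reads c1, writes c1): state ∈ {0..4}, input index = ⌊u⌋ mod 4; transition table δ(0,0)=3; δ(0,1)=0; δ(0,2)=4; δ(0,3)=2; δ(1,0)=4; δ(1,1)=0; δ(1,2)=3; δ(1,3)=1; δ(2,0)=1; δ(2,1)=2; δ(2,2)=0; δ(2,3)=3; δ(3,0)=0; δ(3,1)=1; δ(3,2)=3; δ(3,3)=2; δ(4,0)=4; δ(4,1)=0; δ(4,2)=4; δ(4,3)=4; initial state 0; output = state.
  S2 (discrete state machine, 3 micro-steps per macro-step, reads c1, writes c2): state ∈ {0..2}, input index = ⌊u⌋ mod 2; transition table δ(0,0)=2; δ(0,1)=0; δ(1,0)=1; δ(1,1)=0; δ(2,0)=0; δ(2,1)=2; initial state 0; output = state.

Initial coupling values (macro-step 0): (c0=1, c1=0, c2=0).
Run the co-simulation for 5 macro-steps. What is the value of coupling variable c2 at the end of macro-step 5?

c2 at macro-step 5 = 2

macro 1: S0 reads c0=1 → after 1×micro: 1; S1 reads c1=0 → after 2×micro: 0; S2 reads c1=0 → after 3×micro: 2 ⇒ (c0=1, c1=0, c2=2)
macro 2: S0 reads c0=1 → after 1×micro: 1; S1 reads c1=0 → after 2×micro: 0; S2 reads c1=0 → after 3×micro: 0 ⇒ (c0=1, c1=0, c2=0)
macro 3: S0 reads c0=1 → after 1×micro: 1; S1 reads c1=0 → after 2×micro: 0; S2 reads c1=0 → after 3×micro: 2 ⇒ (c0=1, c1=0, c2=2)
macro 4: S0 reads c0=1 → after 1×micro: 1; S1 reads c1=0 → after 2×micro: 0; S2 reads c1=0 → after 3×micro: 0 ⇒ (c0=1, c1=0, c2=0)
macro 5: S0 reads c0=1 → after 1×micro: 1; S1 reads c1=0 → after 2×micro: 0; S2 reads c1=0 → after 3×micro: 2 ⇒ (c0=1, c1=0, c2=2)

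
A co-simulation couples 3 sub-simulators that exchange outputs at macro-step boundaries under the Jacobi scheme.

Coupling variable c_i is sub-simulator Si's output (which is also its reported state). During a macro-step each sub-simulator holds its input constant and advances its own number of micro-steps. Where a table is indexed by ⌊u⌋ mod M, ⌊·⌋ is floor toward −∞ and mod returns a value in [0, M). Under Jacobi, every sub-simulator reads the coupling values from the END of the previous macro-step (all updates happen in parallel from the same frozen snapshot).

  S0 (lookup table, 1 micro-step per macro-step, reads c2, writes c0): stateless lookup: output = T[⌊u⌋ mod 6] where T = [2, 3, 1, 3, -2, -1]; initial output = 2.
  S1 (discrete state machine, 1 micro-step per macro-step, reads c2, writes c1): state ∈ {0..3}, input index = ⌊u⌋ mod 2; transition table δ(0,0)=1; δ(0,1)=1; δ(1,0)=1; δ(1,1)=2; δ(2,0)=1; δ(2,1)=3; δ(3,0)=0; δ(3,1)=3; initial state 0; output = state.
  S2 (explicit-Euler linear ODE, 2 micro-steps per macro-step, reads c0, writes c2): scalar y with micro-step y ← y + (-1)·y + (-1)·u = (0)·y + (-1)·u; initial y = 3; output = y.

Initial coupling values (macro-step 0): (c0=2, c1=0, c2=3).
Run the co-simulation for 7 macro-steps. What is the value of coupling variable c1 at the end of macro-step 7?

macro 1: S0 reads c2=3 → after 1×micro: 3; S1 reads c2=3 → after 1×micro: 1; S2 reads c0=2 → after 2×micro: -2 ⇒ (c0=3, c1=1, c2=-2)
macro 2: S0 reads c2=-2 → after 1×micro: -2; S1 reads c2=-2 → after 1×micro: 1; S2 reads c0=3 → after 2×micro: -3 ⇒ (c0=-2, c1=1, c2=-3)
macro 3: S0 reads c2=-3 → after 1×micro: 3; S1 reads c2=-3 → after 1×micro: 2; S2 reads c0=-2 → after 2×micro: 2 ⇒ (c0=3, c1=2, c2=2)
macro 4: S0 reads c2=2 → after 1×micro: 1; S1 reads c2=2 → after 1×micro: 1; S2 reads c0=3 → after 2×micro: -3 ⇒ (c0=1, c1=1, c2=-3)
macro 5: S0 reads c2=-3 → after 1×micro: 3; S1 reads c2=-3 → after 1×micro: 2; S2 reads c0=1 → after 2×micro: -1 ⇒ (c0=3, c1=2, c2=-1)
macro 6: S0 reads c2=-1 → after 1×micro: -1; S1 reads c2=-1 → after 1×micro: 3; S2 reads c0=3 → after 2×micro: -3 ⇒ (c0=-1, c1=3, c2=-3)
macro 7: S0 reads c2=-3 → after 1×micro: 3; S1 reads c2=-3 → after 1×micro: 3; S2 reads c0=-1 → after 2×micro: 1 ⇒ (c0=3, c1=3, c2=1)

c1 at macro-step 7 = 3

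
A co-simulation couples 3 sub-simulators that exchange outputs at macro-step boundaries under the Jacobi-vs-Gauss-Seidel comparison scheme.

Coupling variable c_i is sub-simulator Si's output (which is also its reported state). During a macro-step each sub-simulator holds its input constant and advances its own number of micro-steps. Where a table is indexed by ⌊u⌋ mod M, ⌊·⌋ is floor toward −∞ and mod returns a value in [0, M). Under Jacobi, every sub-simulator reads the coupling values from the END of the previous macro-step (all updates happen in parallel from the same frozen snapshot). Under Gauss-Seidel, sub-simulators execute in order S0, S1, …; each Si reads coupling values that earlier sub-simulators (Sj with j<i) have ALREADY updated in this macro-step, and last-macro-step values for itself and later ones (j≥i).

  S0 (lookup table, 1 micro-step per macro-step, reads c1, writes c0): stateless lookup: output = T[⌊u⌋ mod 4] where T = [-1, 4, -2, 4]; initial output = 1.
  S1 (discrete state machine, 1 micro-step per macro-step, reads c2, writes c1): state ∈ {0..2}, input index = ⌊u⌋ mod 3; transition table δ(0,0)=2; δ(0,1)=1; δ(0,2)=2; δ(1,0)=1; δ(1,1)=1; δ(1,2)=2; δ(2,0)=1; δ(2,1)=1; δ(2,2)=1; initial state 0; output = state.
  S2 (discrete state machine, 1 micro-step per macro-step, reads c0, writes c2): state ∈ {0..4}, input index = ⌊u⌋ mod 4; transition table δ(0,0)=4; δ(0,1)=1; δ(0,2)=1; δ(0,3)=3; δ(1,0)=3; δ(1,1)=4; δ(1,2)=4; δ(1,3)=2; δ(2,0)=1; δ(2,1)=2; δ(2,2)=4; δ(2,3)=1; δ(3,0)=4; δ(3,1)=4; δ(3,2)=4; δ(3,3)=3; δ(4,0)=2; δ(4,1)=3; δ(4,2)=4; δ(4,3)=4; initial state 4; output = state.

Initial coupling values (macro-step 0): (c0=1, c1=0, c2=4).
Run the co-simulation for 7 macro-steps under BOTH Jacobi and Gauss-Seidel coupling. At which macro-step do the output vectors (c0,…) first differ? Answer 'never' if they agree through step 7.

[Jacobi] macro 1: S0 reads c1=0 → after 1×micro: -1; S1 reads c2=4 → after 1×micro: 1; S2 reads c0=1 → after 1×micro: 3 ⇒ (c0=-1, c1=1, c2=3)
[Jacobi] macro 2: S0 reads c1=1 → after 1×micro: 4; S1 reads c2=3 → after 1×micro: 1; S2 reads c0=-1 → after 1×micro: 3 ⇒ (c0=4, c1=1, c2=3)
[Jacobi] macro 3: S0 reads c1=1 → after 1×micro: 4; S1 reads c2=3 → after 1×micro: 1; S2 reads c0=4 → after 1×micro: 4 ⇒ (c0=4, c1=1, c2=4)
[Jacobi] macro 4: S0 reads c1=1 → after 1×micro: 4; S1 reads c2=4 → after 1×micro: 1; S2 reads c0=4 → after 1×micro: 2 ⇒ (c0=4, c1=1, c2=2)
[Jacobi] macro 5: S0 reads c1=1 → after 1×micro: 4; S1 reads c2=2 → after 1×micro: 2; S2 reads c0=4 → after 1×micro: 1 ⇒ (c0=4, c1=2, c2=1)
[Jacobi] macro 6: S0 reads c1=2 → after 1×micro: -2; S1 reads c2=1 → after 1×micro: 1; S2 reads c0=4 → after 1×micro: 3 ⇒ (c0=-2, c1=1, c2=3)
[Jacobi] macro 7: S0 reads c1=1 → after 1×micro: 4; S1 reads c2=3 → after 1×micro: 1; S2 reads c0=-2 → after 1×micro: 4 ⇒ (c0=4, c1=1, c2=4)
[Gauss-Seidel] macro 1: S0 reads c1=0 → after 1×micro: -1; S1 reads c2=4 → after 1×micro: 1; S2 reads c0=-1 → after 1×micro: 4 ⇒ (c0=-1, c1=1, c2=4)
[Gauss-Seidel] macro 2: S0 reads c1=1 → after 1×micro: 4; S1 reads c2=4 → after 1×micro: 1; S2 reads c0=4 → after 1×micro: 2 ⇒ (c0=4, c1=1, c2=2)
[Gauss-Seidel] macro 3: S0 reads c1=1 → after 1×micro: 4; S1 reads c2=2 → after 1×micro: 2; S2 reads c0=4 → after 1×micro: 1 ⇒ (c0=4, c1=2, c2=1)
[Gauss-Seidel] macro 4: S0 reads c1=2 → after 1×micro: -2; S1 reads c2=1 → after 1×micro: 1; S2 reads c0=-2 → after 1×micro: 4 ⇒ (c0=-2, c1=1, c2=4)
[Gauss-Seidel] macro 5: S0 reads c1=1 → after 1×micro: 4; S1 reads c2=4 → after 1×micro: 1; S2 reads c0=4 → after 1×micro: 2 ⇒ (c0=4, c1=1, c2=2)
[Gauss-Seidel] macro 6: S0 reads c1=1 → after 1×micro: 4; S1 reads c2=2 → after 1×micro: 2; S2 reads c0=4 → after 1×micro: 1 ⇒ (c0=4, c1=2, c2=1)
[Gauss-Seidel] macro 7: S0 reads c1=2 → after 1×micro: -2; S1 reads c2=1 → after 1×micro: 1; S2 reads c0=-2 → after 1×micro: 4 ⇒ (c0=-2, c1=1, c2=4)

first divergence at macro-step: 1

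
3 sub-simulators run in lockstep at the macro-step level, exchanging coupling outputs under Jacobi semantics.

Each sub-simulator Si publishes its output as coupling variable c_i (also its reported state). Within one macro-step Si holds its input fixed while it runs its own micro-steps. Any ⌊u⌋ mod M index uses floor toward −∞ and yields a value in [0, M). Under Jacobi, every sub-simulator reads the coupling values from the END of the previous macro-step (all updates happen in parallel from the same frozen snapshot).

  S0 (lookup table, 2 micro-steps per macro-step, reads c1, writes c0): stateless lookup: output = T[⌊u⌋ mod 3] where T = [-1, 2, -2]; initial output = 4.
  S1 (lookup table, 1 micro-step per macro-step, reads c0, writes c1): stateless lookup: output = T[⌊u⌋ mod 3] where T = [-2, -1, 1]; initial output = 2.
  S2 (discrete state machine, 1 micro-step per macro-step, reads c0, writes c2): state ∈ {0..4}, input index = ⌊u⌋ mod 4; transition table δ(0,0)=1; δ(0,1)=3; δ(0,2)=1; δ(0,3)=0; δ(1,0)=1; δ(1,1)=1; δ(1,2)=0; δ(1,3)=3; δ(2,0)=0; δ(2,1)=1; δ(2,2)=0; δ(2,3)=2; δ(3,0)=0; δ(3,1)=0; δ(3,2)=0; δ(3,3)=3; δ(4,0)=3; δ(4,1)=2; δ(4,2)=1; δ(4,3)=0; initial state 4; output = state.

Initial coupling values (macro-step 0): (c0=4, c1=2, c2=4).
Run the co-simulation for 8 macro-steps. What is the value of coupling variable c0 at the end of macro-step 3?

macro 1: S0 reads c1=2 → after 2×micro: -2; S1 reads c0=4 → after 1×micro: -1; S2 reads c0=4 → after 1×micro: 3 ⇒ (c0=-2, c1=-1, c2=3)
macro 2: S0 reads c1=-1 → after 2×micro: -2; S1 reads c0=-2 → after 1×micro: -1; S2 reads c0=-2 → after 1×micro: 0 ⇒ (c0=-2, c1=-1, c2=0)
macro 3: S0 reads c1=-1 → after 2×micro: -2; S1 reads c0=-2 → after 1×micro: -1; S2 reads c0=-2 → after 1×micro: 1 ⇒ (c0=-2, c1=-1, c2=1)
macro 4: S0 reads c1=-1 → after 2×micro: -2; S1 reads c0=-2 → after 1×micro: -1; S2 reads c0=-2 → after 1×micro: 0 ⇒ (c0=-2, c1=-1, c2=0)
macro 5: S0 reads c1=-1 → after 2×micro: -2; S1 reads c0=-2 → after 1×micro: -1; S2 reads c0=-2 → after 1×micro: 1 ⇒ (c0=-2, c1=-1, c2=1)
macro 6: S0 reads c1=-1 → after 2×micro: -2; S1 reads c0=-2 → after 1×micro: -1; S2 reads c0=-2 → after 1×micro: 0 ⇒ (c0=-2, c1=-1, c2=0)
macro 7: S0 reads c1=-1 → after 2×micro: -2; S1 reads c0=-2 → after 1×micro: -1; S2 reads c0=-2 → after 1×micro: 1 ⇒ (c0=-2, c1=-1, c2=1)
macro 8: S0 reads c1=-1 → after 2×micro: -2; S1 reads c0=-2 → after 1×micro: -1; S2 reads c0=-2 → after 1×micro: 0 ⇒ (c0=-2, c1=-1, c2=0)

c0 at macro-step 3 = -2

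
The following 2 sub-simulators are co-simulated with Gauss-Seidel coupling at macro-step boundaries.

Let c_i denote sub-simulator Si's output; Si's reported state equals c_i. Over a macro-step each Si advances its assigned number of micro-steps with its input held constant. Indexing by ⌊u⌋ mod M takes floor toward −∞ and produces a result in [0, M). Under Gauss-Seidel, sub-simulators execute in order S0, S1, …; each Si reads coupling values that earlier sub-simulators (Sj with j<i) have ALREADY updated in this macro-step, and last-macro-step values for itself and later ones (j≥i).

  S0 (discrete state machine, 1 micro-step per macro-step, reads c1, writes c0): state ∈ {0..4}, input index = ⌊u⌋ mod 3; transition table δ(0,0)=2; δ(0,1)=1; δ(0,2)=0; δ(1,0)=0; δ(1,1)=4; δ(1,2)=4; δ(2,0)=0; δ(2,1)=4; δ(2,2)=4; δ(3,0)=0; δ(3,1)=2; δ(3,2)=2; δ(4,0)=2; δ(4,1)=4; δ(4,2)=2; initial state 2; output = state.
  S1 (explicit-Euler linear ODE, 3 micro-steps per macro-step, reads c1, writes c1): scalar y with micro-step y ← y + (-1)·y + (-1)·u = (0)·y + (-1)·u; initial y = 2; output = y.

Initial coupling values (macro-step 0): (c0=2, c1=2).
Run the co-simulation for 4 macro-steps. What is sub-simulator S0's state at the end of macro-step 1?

S0 state at macro-step 1 = 4

macro 1: S0 reads c1=2 → after 1×micro: 4; S1 reads c1=2 → after 3×micro: -2 ⇒ (c0=4, c1=-2)
macro 2: S0 reads c1=-2 → after 1×micro: 4; S1 reads c1=-2 → after 3×micro: 2 ⇒ (c0=4, c1=2)
macro 3: S0 reads c1=2 → after 1×micro: 2; S1 reads c1=2 → after 3×micro: -2 ⇒ (c0=2, c1=-2)
macro 4: S0 reads c1=-2 → after 1×micro: 4; S1 reads c1=-2 → after 3×micro: 2 ⇒ (c0=4, c1=2)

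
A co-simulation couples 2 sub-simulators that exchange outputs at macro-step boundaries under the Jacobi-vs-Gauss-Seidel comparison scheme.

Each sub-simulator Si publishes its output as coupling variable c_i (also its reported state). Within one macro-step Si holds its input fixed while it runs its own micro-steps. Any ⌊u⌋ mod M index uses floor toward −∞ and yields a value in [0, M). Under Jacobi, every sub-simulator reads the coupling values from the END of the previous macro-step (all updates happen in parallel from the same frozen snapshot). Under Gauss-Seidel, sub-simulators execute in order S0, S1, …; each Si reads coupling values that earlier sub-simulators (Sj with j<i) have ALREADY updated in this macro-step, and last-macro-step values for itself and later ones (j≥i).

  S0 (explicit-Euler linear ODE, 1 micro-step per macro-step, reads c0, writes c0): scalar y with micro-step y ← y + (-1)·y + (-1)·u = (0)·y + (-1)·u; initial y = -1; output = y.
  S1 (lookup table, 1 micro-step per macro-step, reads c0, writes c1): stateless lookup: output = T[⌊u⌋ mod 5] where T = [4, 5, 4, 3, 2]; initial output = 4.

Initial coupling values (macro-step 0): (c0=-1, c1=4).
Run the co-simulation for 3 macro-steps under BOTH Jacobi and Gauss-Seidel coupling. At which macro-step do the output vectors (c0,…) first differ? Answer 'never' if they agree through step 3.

[Jacobi] macro 1: S0 reads c0=-1 → after 1×micro: 1; S1 reads c0=-1 → after 1×micro: 2 ⇒ (c0=1, c1=2)
[Jacobi] macro 2: S0 reads c0=1 → after 1×micro: -1; S1 reads c0=1 → after 1×micro: 5 ⇒ (c0=-1, c1=5)
[Jacobi] macro 3: S0 reads c0=-1 → after 1×micro: 1; S1 reads c0=-1 → after 1×micro: 2 ⇒ (c0=1, c1=2)
[Gauss-Seidel] macro 1: S0 reads c0=-1 → after 1×micro: 1; S1 reads c0=1 → after 1×micro: 5 ⇒ (c0=1, c1=5)
[Gauss-Seidel] macro 2: S0 reads c0=1 → after 1×micro: -1; S1 reads c0=-1 → after 1×micro: 2 ⇒ (c0=-1, c1=2)
[Gauss-Seidel] macro 3: S0 reads c0=-1 → after 1×micro: 1; S1 reads c0=1 → after 1×micro: 5 ⇒ (c0=1, c1=5)

first divergence at macro-step: 1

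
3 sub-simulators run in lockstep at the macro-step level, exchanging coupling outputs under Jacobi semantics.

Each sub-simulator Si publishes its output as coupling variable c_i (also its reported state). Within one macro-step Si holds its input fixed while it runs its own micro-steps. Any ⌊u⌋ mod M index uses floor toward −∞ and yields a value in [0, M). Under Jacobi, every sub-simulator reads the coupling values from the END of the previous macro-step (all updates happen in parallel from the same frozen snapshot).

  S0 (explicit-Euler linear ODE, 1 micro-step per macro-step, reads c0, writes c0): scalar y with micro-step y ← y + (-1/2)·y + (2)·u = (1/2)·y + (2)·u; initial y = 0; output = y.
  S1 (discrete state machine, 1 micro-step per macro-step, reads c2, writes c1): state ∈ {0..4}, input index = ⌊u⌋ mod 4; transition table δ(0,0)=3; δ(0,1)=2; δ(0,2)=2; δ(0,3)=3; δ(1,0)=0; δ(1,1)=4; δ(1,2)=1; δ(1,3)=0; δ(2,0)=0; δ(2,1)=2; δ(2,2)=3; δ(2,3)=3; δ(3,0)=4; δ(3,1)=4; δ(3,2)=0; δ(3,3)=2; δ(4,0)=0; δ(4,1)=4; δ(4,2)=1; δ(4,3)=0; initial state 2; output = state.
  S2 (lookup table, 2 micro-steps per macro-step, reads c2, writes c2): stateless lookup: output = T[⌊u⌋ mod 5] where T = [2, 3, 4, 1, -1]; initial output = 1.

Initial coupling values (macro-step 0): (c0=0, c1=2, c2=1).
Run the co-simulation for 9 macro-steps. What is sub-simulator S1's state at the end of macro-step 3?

S1 state at macro-step 3 = 4

macro 1: S0 reads c0=0 → after 1×micro: 0; S1 reads c2=1 → after 1×micro: 2; S2 reads c2=1 → after 2×micro: 3 ⇒ (c0=0, c1=2, c2=3)
macro 2: S0 reads c0=0 → after 1×micro: 0; S1 reads c2=3 → after 1×micro: 3; S2 reads c2=3 → after 2×micro: 1 ⇒ (c0=0, c1=3, c2=1)
macro 3: S0 reads c0=0 → after 1×micro: 0; S1 reads c2=1 → after 1×micro: 4; S2 reads c2=1 → after 2×micro: 3 ⇒ (c0=0, c1=4, c2=3)
macro 4: S0 reads c0=0 → after 1×micro: 0; S1 reads c2=3 → after 1×micro: 0; S2 reads c2=3 → after 2×micro: 1 ⇒ (c0=0, c1=0, c2=1)
macro 5: S0 reads c0=0 → after 1×micro: 0; S1 reads c2=1 → after 1×micro: 2; S2 reads c2=1 → after 2×micro: 3 ⇒ (c0=0, c1=2, c2=3)
macro 6: S0 reads c0=0 → after 1×micro: 0; S1 reads c2=3 → after 1×micro: 3; S2 reads c2=3 → after 2×micro: 1 ⇒ (c0=0, c1=3, c2=1)
macro 7: S0 reads c0=0 → after 1×micro: 0; S1 reads c2=1 → after 1×micro: 4; S2 reads c2=1 → after 2×micro: 3 ⇒ (c0=0, c1=4, c2=3)
macro 8: S0 reads c0=0 → after 1×micro: 0; S1 reads c2=3 → after 1×micro: 0; S2 reads c2=3 → after 2×micro: 1 ⇒ (c0=0, c1=0, c2=1)
macro 9: S0 reads c0=0 → after 1×micro: 0; S1 reads c2=1 → after 1×micro: 2; S2 reads c2=1 → after 2×micro: 3 ⇒ (c0=0, c1=2, c2=3)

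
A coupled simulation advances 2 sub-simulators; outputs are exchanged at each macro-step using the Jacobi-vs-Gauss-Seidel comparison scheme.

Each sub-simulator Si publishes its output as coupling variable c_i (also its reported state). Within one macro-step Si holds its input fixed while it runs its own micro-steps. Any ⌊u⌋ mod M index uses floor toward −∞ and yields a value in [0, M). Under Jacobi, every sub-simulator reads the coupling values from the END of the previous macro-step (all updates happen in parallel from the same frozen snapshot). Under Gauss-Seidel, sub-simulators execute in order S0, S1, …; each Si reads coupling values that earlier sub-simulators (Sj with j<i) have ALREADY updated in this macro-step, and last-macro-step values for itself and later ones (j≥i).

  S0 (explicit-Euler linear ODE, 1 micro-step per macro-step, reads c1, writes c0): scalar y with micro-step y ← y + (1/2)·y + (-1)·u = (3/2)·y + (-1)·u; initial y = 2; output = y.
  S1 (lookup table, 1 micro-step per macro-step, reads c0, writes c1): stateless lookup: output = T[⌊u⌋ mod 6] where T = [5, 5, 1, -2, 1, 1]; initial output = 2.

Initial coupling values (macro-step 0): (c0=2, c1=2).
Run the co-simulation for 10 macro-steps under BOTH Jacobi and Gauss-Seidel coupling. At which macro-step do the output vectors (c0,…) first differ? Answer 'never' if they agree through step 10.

first divergence at macro-step: 1

[Jacobi] macro 1: S0 reads c1=2 → after 1×micro: 1; S1 reads c0=2 → after 1×micro: 1 ⇒ (c0=1, c1=1)
[Jacobi] macro 2: S0 reads c1=1 → after 1×micro: 1/2; S1 reads c0=1 → after 1×micro: 5 ⇒ (c0=1/2, c1=5)
[Jacobi] macro 3: S0 reads c1=5 → after 1×micro: -17/4; S1 reads c0=1/2 → after 1×micro: 5 ⇒ (c0=-17/4, c1=5)
[Jacobi] macro 4: S0 reads c1=5 → after 1×micro: -91/8; S1 reads c0=-17/4 → after 1×micro: 5 ⇒ (c0=-91/8, c1=5)
[Jacobi] macro 5: S0 reads c1=5 → after 1×micro: -353/16; S1 reads c0=-91/8 → after 1×micro: 5 ⇒ (c0=-353/16, c1=5)
[Jacobi] macro 6: S0 reads c1=5 → after 1×micro: -1219/32; S1 reads c0=-353/16 → after 1×micro: 5 ⇒ (c0=-1219/32, c1=5)
[Jacobi] macro 7: S0 reads c1=5 → after 1×micro: -3977/64; S1 reads c0=-1219/32 → after 1×micro: -2 ⇒ (c0=-3977/64, c1=-2)
[Jacobi] macro 8: S0 reads c1=-2 → after 1×micro: -11675/128; S1 reads c0=-3977/64 → after 1×micro: -2 ⇒ (c0=-11675/128, c1=-2)
[Jacobi] macro 9: S0 reads c1=-2 → after 1×micro: -34513/256; S1 reads c0=-11675/128 → after 1×micro: 1 ⇒ (c0=-34513/256, c1=1)
[Jacobi] macro 10: S0 reads c1=1 → after 1×micro: -104051/512; S1 reads c0=-34513/256 → after 1×micro: -2 ⇒ (c0=-104051/512, c1=-2)
[Gauss-Seidel] macro 1: S0 reads c1=2 → after 1×micro: 1; S1 reads c0=1 → after 1×micro: 5 ⇒ (c0=1, c1=5)
[Gauss-Seidel] macro 2: S0 reads c1=5 → after 1×micro: -7/2; S1 reads c0=-7/2 → after 1×micro: 1 ⇒ (c0=-7/2, c1=1)
[Gauss-Seidel] macro 3: S0 reads c1=1 → after 1×micro: -25/4; S1 reads c0=-25/4 → after 1×micro: 1 ⇒ (c0=-25/4, c1=1)
[Gauss-Seidel] macro 4: S0 reads c1=1 → after 1×micro: -83/8; S1 reads c0=-83/8 → after 1×micro: 5 ⇒ (c0=-83/8, c1=5)
[Gauss-Seidel] macro 5: S0 reads c1=5 → after 1×micro: -329/16; S1 reads c0=-329/16 → after 1×micro: -2 ⇒ (c0=-329/16, c1=-2)
[Gauss-Seidel] macro 6: S0 reads c1=-2 → after 1×micro: -923/32; S1 reads c0=-923/32 → after 1×micro: 5 ⇒ (c0=-923/32, c1=5)
[Gauss-Seidel] macro 7: S0 reads c1=5 → after 1×micro: -3089/64; S1 reads c0=-3089/64 → after 1×micro: 1 ⇒ (c0=-3089/64, c1=1)
[Gauss-Seidel] macro 8: S0 reads c1=1 → after 1×micro: -9395/128; S1 reads c0=-9395/128 → after 1×micro: 1 ⇒ (c0=-9395/128, c1=1)
[Gauss-Seidel] macro 9: S0 reads c1=1 → after 1×micro: -28441/256; S1 reads c0=-28441/256 → after 1×micro: 1 ⇒ (c0=-28441/256, c1=1)
[Gauss-Seidel] macro 10: S0 reads c1=1 → after 1×micro: -85835/512; S1 reads c0=-85835/512 → after 1×micro: 5 ⇒ (c0=-85835/512, c1=5)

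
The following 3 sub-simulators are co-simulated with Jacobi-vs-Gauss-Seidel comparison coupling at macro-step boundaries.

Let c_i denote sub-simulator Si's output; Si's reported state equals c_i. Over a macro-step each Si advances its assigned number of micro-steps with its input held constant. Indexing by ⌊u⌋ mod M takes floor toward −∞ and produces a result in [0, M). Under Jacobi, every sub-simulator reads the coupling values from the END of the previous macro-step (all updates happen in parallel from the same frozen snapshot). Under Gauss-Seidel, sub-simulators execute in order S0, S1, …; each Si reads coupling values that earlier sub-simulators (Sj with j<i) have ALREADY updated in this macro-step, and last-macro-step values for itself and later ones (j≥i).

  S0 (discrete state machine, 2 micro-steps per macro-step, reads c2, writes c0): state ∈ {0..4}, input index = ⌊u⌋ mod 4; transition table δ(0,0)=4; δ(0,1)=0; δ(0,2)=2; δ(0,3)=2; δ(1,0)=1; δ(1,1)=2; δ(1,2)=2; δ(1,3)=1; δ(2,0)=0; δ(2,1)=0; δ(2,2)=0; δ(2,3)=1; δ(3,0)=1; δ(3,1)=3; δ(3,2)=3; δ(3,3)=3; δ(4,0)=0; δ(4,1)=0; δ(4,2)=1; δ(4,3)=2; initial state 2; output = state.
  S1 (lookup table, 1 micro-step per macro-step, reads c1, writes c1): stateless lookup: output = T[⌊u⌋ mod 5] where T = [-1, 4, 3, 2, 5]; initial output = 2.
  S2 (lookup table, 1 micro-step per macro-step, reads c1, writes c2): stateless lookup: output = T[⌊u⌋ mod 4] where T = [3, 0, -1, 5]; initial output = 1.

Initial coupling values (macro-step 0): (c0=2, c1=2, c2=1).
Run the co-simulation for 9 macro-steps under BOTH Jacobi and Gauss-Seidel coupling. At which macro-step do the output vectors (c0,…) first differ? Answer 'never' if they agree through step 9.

first divergence at macro-step: 1

[Jacobi] macro 1: S0 reads c2=1 → after 2×micro: 0; S1 reads c1=2 → after 1×micro: 3; S2 reads c1=2 → after 1×micro: -1 ⇒ (c0=0, c1=3, c2=-1)
[Jacobi] macro 2: S0 reads c2=-1 → after 2×micro: 1; S1 reads c1=3 → after 1×micro: 2; S2 reads c1=3 → after 1×micro: 5 ⇒ (c0=1, c1=2, c2=5)
[Jacobi] macro 3: S0 reads c2=5 → after 2×micro: 0; S1 reads c1=2 → after 1×micro: 3; S2 reads c1=2 → after 1×micro: -1 ⇒ (c0=0, c1=3, c2=-1)
[Jacobi] macro 4: S0 reads c2=-1 → after 2×micro: 1; S1 reads c1=3 → after 1×micro: 2; S2 reads c1=3 → after 1×micro: 5 ⇒ (c0=1, c1=2, c2=5)
[Jacobi] macro 5: S0 reads c2=5 → after 2×micro: 0; S1 reads c1=2 → after 1×micro: 3; S2 reads c1=2 → after 1×micro: -1 ⇒ (c0=0, c1=3, c2=-1)
[Jacobi] macro 6: S0 reads c2=-1 → after 2×micro: 1; S1 reads c1=3 → after 1×micro: 2; S2 reads c1=3 → after 1×micro: 5 ⇒ (c0=1, c1=2, c2=5)
[Jacobi] macro 7: S0 reads c2=5 → after 2×micro: 0; S1 reads c1=2 → after 1×micro: 3; S2 reads c1=2 → after 1×micro: -1 ⇒ (c0=0, c1=3, c2=-1)
[Jacobi] macro 8: S0 reads c2=-1 → after 2×micro: 1; S1 reads c1=3 → after 1×micro: 2; S2 reads c1=3 → after 1×micro: 5 ⇒ (c0=1, c1=2, c2=5)
[Jacobi] macro 9: S0 reads c2=5 → after 2×micro: 0; S1 reads c1=2 → after 1×micro: 3; S2 reads c1=2 → after 1×micro: -1 ⇒ (c0=0, c1=3, c2=-1)
[Gauss-Seidel] macro 1: S0 reads c2=1 → after 2×micro: 0; S1 reads c1=2 → after 1×micro: 3; S2 reads c1=3 → after 1×micro: 5 ⇒ (c0=0, c1=3, c2=5)
[Gauss-Seidel] macro 2: S0 reads c2=5 → after 2×micro: 0; S1 reads c1=3 → after 1×micro: 2; S2 reads c1=2 → after 1×micro: -1 ⇒ (c0=0, c1=2, c2=-1)
[Gauss-Seidel] macro 3: S0 reads c2=-1 → after 2×micro: 1; S1 reads c1=2 → after 1×micro: 3; S2 reads c1=3 → after 1×micro: 5 ⇒ (c0=1, c1=3, c2=5)
[Gauss-Seidel] macro 4: S0 reads c2=5 → after 2×micro: 0; S1 reads c1=3 → after 1×micro: 2; S2 reads c1=2 → after 1×micro: -1 ⇒ (c0=0, c1=2, c2=-1)
[Gauss-Seidel] macro 5: S0 reads c2=-1 → after 2×micro: 1; S1 reads c1=2 → after 1×micro: 3; S2 reads c1=3 → after 1×micro: 5 ⇒ (c0=1, c1=3, c2=5)
[Gauss-Seidel] macro 6: S0 reads c2=5 → after 2×micro: 0; S1 reads c1=3 → after 1×micro: 2; S2 reads c1=2 → after 1×micro: -1 ⇒ (c0=0, c1=2, c2=-1)
[Gauss-Seidel] macro 7: S0 reads c2=-1 → after 2×micro: 1; S1 reads c1=2 → after 1×micro: 3; S2 reads c1=3 → after 1×micro: 5 ⇒ (c0=1, c1=3, c2=5)
[Gauss-Seidel] macro 8: S0 reads c2=5 → after 2×micro: 0; S1 reads c1=3 → after 1×micro: 2; S2 reads c1=2 → after 1×micro: -1 ⇒ (c0=0, c1=2, c2=-1)
[Gauss-Seidel] macro 9: S0 reads c2=-1 → after 2×micro: 1; S1 reads c1=2 → after 1×micro: 3; S2 reads c1=3 → after 1×micro: 5 ⇒ (c0=1, c1=3, c2=5)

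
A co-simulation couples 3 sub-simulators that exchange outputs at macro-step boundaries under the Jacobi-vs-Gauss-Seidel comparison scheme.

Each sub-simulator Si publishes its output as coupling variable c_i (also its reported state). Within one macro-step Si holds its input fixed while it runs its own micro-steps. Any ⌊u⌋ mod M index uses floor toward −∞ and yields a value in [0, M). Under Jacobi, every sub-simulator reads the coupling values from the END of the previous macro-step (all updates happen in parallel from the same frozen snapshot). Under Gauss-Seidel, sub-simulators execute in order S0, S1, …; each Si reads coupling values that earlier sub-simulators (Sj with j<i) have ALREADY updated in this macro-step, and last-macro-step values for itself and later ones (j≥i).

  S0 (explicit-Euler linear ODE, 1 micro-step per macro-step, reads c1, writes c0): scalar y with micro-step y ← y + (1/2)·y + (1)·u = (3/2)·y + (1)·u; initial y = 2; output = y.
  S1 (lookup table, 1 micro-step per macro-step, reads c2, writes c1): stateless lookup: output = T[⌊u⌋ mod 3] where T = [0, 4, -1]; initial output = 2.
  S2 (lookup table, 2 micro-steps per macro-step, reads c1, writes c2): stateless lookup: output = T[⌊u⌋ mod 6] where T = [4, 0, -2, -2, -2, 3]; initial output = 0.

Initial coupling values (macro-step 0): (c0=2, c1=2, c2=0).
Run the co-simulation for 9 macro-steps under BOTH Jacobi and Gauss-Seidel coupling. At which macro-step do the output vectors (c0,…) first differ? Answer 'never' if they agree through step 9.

first divergence at macro-step: 1

[Jacobi] macro 1: S0 reads c1=2 → after 1×micro: 5; S1 reads c2=0 → after 1×micro: 0; S2 reads c1=2 → after 2×micro: -2 ⇒ (c0=5, c1=0, c2=-2)
[Jacobi] macro 2: S0 reads c1=0 → after 1×micro: 15/2; S1 reads c2=-2 → after 1×micro: 4; S2 reads c1=0 → after 2×micro: 4 ⇒ (c0=15/2, c1=4, c2=4)
[Jacobi] macro 3: S0 reads c1=4 → after 1×micro: 61/4; S1 reads c2=4 → after 1×micro: 4; S2 reads c1=4 → after 2×micro: -2 ⇒ (c0=61/4, c1=4, c2=-2)
[Jacobi] macro 4: S0 reads c1=4 → after 1×micro: 215/8; S1 reads c2=-2 → after 1×micro: 4; S2 reads c1=4 → after 2×micro: -2 ⇒ (c0=215/8, c1=4, c2=-2)
[Jacobi] macro 5: S0 reads c1=4 → after 1×micro: 709/16; S1 reads c2=-2 → after 1×micro: 4; S2 reads c1=4 → after 2×micro: -2 ⇒ (c0=709/16, c1=4, c2=-2)
[Jacobi] macro 6: S0 reads c1=4 → after 1×micro: 2255/32; S1 reads c2=-2 → after 1×micro: 4; S2 reads c1=4 → after 2×micro: -2 ⇒ (c0=2255/32, c1=4, c2=-2)
[Jacobi] macro 7: S0 reads c1=4 → after 1×micro: 7021/64; S1 reads c2=-2 → after 1×micro: 4; S2 reads c1=4 → after 2×micro: -2 ⇒ (c0=7021/64, c1=4, c2=-2)
[Jacobi] macro 8: S0 reads c1=4 → after 1×micro: 21575/128; S1 reads c2=-2 → after 1×micro: 4; S2 reads c1=4 → after 2×micro: -2 ⇒ (c0=21575/128, c1=4, c2=-2)
[Jacobi] macro 9: S0 reads c1=4 → after 1×micro: 65749/256; S1 reads c2=-2 → after 1×micro: 4; S2 reads c1=4 → after 2×micro: -2 ⇒ (c0=65749/256, c1=4, c2=-2)
[Gauss-Seidel] macro 1: S0 reads c1=2 → after 1×micro: 5; S1 reads c2=0 → after 1×micro: 0; S2 reads c1=0 → after 2×micro: 4 ⇒ (c0=5, c1=0, c2=4)
[Gauss-Seidel] macro 2: S0 reads c1=0 → after 1×micro: 15/2; S1 reads c2=4 → after 1×micro: 4; S2 reads c1=4 → after 2×micro: -2 ⇒ (c0=15/2, c1=4, c2=-2)
[Gauss-Seidel] macro 3: S0 reads c1=4 → after 1×micro: 61/4; S1 reads c2=-2 → after 1×micro: 4; S2 reads c1=4 → after 2×micro: -2 ⇒ (c0=61/4, c1=4, c2=-2)
[Gauss-Seidel] macro 4: S0 reads c1=4 → after 1×micro: 215/8; S1 reads c2=-2 → after 1×micro: 4; S2 reads c1=4 → after 2×micro: -2 ⇒ (c0=215/8, c1=4, c2=-2)
[Gauss-Seidel] macro 5: S0 reads c1=4 → after 1×micro: 709/16; S1 reads c2=-2 → after 1×micro: 4; S2 reads c1=4 → after 2×micro: -2 ⇒ (c0=709/16, c1=4, c2=-2)
[Gauss-Seidel] macro 6: S0 reads c1=4 → after 1×micro: 2255/32; S1 reads c2=-2 → after 1×micro: 4; S2 reads c1=4 → after 2×micro: -2 ⇒ (c0=2255/32, c1=4, c2=-2)
[Gauss-Seidel] macro 7: S0 reads c1=4 → after 1×micro: 7021/64; S1 reads c2=-2 → after 1×micro: 4; S2 reads c1=4 → after 2×micro: -2 ⇒ (c0=7021/64, c1=4, c2=-2)
[Gauss-Seidel] macro 8: S0 reads c1=4 → after 1×micro: 21575/128; S1 reads c2=-2 → after 1×micro: 4; S2 reads c1=4 → after 2×micro: -2 ⇒ (c0=21575/128, c1=4, c2=-2)
[Gauss-Seidel] macro 9: S0 reads c1=4 → after 1×micro: 65749/256; S1 reads c2=-2 → after 1×micro: 4; S2 reads c1=4 → after 2×micro: -2 ⇒ (c0=65749/256, c1=4, c2=-2)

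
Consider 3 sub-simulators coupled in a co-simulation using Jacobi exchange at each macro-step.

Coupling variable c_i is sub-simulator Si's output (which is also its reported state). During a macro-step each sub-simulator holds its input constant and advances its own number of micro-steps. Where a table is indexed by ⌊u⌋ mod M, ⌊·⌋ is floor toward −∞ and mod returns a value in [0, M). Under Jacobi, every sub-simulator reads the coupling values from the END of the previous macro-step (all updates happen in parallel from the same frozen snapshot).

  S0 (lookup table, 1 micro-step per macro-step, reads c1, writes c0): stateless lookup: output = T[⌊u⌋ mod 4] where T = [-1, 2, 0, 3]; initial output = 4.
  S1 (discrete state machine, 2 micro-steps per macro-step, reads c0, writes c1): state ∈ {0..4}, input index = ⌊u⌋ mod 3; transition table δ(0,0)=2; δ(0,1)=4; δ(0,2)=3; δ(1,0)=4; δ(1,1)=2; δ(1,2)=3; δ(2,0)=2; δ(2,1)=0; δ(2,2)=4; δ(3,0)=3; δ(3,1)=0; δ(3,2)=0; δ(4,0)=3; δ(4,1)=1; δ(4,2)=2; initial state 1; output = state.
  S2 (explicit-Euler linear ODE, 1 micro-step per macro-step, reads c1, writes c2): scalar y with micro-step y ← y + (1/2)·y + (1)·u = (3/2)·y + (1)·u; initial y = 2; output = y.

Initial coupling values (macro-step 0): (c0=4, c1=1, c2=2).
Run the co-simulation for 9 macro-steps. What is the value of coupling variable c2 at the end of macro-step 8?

macro 1: S0 reads c1=1 → after 1×micro: 2; S1 reads c0=4 → after 2×micro: 0; S2 reads c1=1 → after 1×micro: 4 ⇒ (c0=2, c1=0, c2=4)
macro 2: S0 reads c1=0 → after 1×micro: -1; S1 reads c0=2 → after 2×micro: 0; S2 reads c1=0 → after 1×micro: 6 ⇒ (c0=-1, c1=0, c2=6)
macro 3: S0 reads c1=0 → after 1×micro: -1; S1 reads c0=-1 → after 2×micro: 0; S2 reads c1=0 → after 1×micro: 9 ⇒ (c0=-1, c1=0, c2=9)
macro 4: S0 reads c1=0 → after 1×micro: -1; S1 reads c0=-1 → after 2×micro: 0; S2 reads c1=0 → after 1×micro: 27/2 ⇒ (c0=-1, c1=0, c2=27/2)
macro 5: S0 reads c1=0 → after 1×micro: -1; S1 reads c0=-1 → after 2×micro: 0; S2 reads c1=0 → after 1×micro: 81/4 ⇒ (c0=-1, c1=0, c2=81/4)
macro 6: S0 reads c1=0 → after 1×micro: -1; S1 reads c0=-1 → after 2×micro: 0; S2 reads c1=0 → after 1×micro: 243/8 ⇒ (c0=-1, c1=0, c2=243/8)
macro 7: S0 reads c1=0 → after 1×micro: -1; S1 reads c0=-1 → after 2×micro: 0; S2 reads c1=0 → after 1×micro: 729/16 ⇒ (c0=-1, c1=0, c2=729/16)
macro 8: S0 reads c1=0 → after 1×micro: -1; S1 reads c0=-1 → after 2×micro: 0; S2 reads c1=0 → after 1×micro: 2187/32 ⇒ (c0=-1, c1=0, c2=2187/32)
macro 9: S0 reads c1=0 → after 1×micro: -1; S1 reads c0=-1 → after 2×micro: 0; S2 reads c1=0 → after 1×micro: 6561/64 ⇒ (c0=-1, c1=0, c2=6561/64)

c2 at macro-step 8 = 2187/32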